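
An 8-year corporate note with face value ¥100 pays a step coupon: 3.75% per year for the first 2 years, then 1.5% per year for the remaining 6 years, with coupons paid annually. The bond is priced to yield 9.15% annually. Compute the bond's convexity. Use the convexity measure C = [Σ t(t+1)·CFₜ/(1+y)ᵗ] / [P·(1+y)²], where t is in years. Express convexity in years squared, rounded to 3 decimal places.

51.576

With y = 0.0915:
  t   CF        PV=CF/(1+0.0915)^t    t·PV        t(t+1)·PV
  1         3.75         3.4356         3.4356           6.8713
  2         3.75         3.1476         6.2953          18.8858
  3         1.50         1.1535         3.4605          13.8421
  4         1.50         1.0568         4.2272          21.1362
  5         1.50         0.9682         4.8411          29.0465
  6         1.50         0.8871         5.3223          37.2562
  7         1.50         0.8127         5.6888          45.5107
  8       101.50        50.3821       403.0567       3,627.5100
  Σ                     61.8436       436.3275       3,800.0586
P = 61.8436.
Convexity = Σ t(t+1)·PV / [P·(1+y)²] = 3,800.0586 / (61.8436 × 1.191372) = 51.57603.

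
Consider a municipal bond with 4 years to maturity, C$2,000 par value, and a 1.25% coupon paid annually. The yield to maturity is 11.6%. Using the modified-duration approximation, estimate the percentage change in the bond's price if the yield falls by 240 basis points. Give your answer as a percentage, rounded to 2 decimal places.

Periodic yield y = 0.116. Modified duration first:
  t   CF        PV=CF/(1+0.116)^t    t·PV
  1        25.00        22.4014        22.4014
  2        25.00        20.0730        40.1459
  3        25.00        17.9865        53.9596
  4     2,025.00     1,305.4741     5,221.8963
  Σ                  1,365.9350     5,338.4032
P = 1,365.9350; D_Mac = 3.90824 yrs; D_mod = 3.90824/(1+0.116) = 3.50201 yrs.
ΔP/P ≈ -D_mod · Δy = -3.50201 × (-0.024) = +0.084048 = +8.4048%.

+8.40%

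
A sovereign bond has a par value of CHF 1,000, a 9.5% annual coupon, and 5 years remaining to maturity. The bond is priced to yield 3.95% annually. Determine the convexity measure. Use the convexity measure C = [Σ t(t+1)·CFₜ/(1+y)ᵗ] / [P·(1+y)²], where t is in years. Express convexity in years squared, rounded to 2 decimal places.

22.57

With y = 0.0395:
  t   CF        PV=CF/(1+0.0395)^t    t·PV        t(t+1)·PV
  1        95.00        91.3901        91.3901         182.7802
  2        95.00        87.9174       175.8347         527.5041
  3        95.00        84.5766       253.7297       1,014.9190
  4        95.00        81.3628       325.4510       1,627.2550
  5     1,095.00       902.1768     4,510.8840      27,065.3038
  Σ                  1,247.4236     5,357.2895      30,417.7621
P = 1,247.4236.
Convexity = Σ t(t+1)·PV / [P·(1+y)²] = 30,417.7621 / (1,247.4236 × 1.080560) = 22.56651.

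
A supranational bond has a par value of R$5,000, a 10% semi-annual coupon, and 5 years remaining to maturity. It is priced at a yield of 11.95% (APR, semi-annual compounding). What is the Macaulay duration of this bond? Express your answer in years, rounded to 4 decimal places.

Periodic yield y = 0.05975. Discount each cash flow and weight by its period:
  t   CF        PV=CF/(1+0.05975)^t    t·PV
  1       250.00       235.9047       235.9047
  2       250.00       222.6041       445.2082
  3       250.00       210.0534       630.1602
  4       250.00       198.2103       792.8414
  5       250.00       187.0350       935.1750
  6       250.00       176.4897     1,058.9384
  7       250.00       166.5390     1,165.7732
  8       250.00       157.1494     1,257.1949
  9       250.00       148.2891     1,334.6018
  10    5,250.00     2,938.4956    29,384.9564
  Σ                  4,640.7704    37,240.7541
Price P = Σ PV = 4,640.7704.
Macaulay duration = Σ(t·PV) / P = 37,240.7541 / 4,640.7704 = 8.02469 half-year periods.
In years: 8.02469 / 2 = 4.01235 years.

4.0123 years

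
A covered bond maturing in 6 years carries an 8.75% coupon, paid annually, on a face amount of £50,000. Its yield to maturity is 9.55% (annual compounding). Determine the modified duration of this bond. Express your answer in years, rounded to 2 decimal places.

Periodic yield y = 0.0955. First find Macaulay duration:
  t   CF        PV=CF/(1+0.0955)^t    t·PV
  1     4,375.00     3,993.6102     3,993.6102
  2     4,375.00     3,645.4680     7,290.9361
  3     4,375.00     3,327.6751     9,983.0252
  4     4,375.00     3,037.5856    12,150.3425
  5     4,375.00     2,772.7847    13,863.9235
  6    54,375.00    31,457.5560   188,745.3361
  Σ                 48,234.6796   236,027.1735
P = 48,234.6796; Macaulay duration = 236,027.1735 / 48,234.6796 = 4.89331 years.
Modified duration = D_Mac / (1 + y) = 4.89331 / 1.0955 = 4.46674 years.

4.47 years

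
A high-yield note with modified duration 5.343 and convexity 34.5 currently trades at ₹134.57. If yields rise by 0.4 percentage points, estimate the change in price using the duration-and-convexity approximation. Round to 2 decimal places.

Duration effect: -D_mod·Δy = -5.343 × (+0.004) = -0.021372
Convexity effect: ½·C·(Δy)² = 0.5 × 34.5 × (0.004)² = +0.0002760
ΔP/P ≈ -0.021372 + 0.0002760 = -0.021096
ΔP ≈ 134.57 × (-0.021096) = -2.83888872.

-₹2.84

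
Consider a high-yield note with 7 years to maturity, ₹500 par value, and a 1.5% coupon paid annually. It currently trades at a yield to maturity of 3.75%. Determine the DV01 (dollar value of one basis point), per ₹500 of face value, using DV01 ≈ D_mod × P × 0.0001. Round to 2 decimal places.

₹0.28

Periodic yield y = 0.0375.
  t   CF        PV=CF/(1+0.0375)^t    t·PV
  1         7.50         7.2289         7.2289
  2         7.50         6.9676        13.9353
  3         7.50         6.7158        20.1474
  4         7.50         6.4730        25.8922
  5         7.50         6.2391        31.1954
  6         7.50         6.0136        36.0814
  7       507.50       392.2106     2,745.4741
  Σ                    431.8486     2,879.9547
P = 431.8486; D_Mac = 6.66890 yrs; D_mod = 6.42785 yrs.
DV01 ≈ 6.42785 × 431.8486 × 0.0001 = 0.277586.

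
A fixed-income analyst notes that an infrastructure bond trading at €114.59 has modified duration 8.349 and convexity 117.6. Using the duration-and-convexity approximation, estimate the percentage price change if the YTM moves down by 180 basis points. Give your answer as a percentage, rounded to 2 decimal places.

Duration effect: -D_mod·Δy = -8.349 × (-0.018) = +0.150282
Convexity effect: ½·C·(Δy)² = 0.5 × 117.6 × (-0.018)² = +0.0190512
ΔP/P ≈ +0.150282 + 0.0190512 = +0.1693332
= +16.93332%.

+16.93%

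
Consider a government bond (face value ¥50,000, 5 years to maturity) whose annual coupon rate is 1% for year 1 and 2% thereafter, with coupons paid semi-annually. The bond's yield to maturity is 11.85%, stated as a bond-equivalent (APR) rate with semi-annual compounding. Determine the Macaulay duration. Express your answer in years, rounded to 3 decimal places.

Periodic yield y = 0.05925. Discount each cash flow and weight by its period:
  t   CF        PV=CF/(1+0.05925)^t    t·PV
  1       250.00       236.0160       236.0160
  2       250.00       222.8143       445.6286
  3       500.00       420.7020     1,262.1060
  4       500.00       397.1697     1,588.6788
  5       500.00       374.9537     1,874.7685
  6       500.00       353.9804     2,123.8822
  7       500.00       334.1802     2,339.2613
  8       500.00       315.4875     2,523.9004
  9       500.00       297.8405     2,680.5645
  10   50,500.00    28,399.2356   283,992.3565
  Σ                 31,352.3800   299,067.1628
Price P = Σ PV = 31,352.3800.
Macaulay duration = Σ(t·PV) / P = 299,067.1628 / 31,352.3800 = 9.53890 half-year periods.
In years: 9.53890 / 2 = 4.76945 years.

4.769 years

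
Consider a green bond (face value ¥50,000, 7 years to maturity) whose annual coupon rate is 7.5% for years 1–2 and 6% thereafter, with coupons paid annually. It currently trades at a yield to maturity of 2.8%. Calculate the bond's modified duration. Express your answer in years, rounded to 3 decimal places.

Periodic yield y = 0.028. First find Macaulay duration:
  t   CF        PV=CF/(1+0.028)^t    t·PV
  1     3,750.00     3,647.8599     3,647.8599
  2     3,750.00     3,548.5019     7,097.0037
  3     3,000.00     2,761.4801     8,284.4402
  4     3,000.00     2,686.2646    10,745.0586
  5     3,000.00     2,613.0979    13,065.4895
  6     3,000.00     2,541.9240    15,251.5442
  7    53,000.00    43,684.1678   305,789.1748
  Σ                 61,483.2963   363,880.5709
P = 61,483.2963; Macaulay duration = 363,880.5709 / 61,483.2963 = 5.91836 years.
Modified duration = D_Mac / (1 + y) = 5.91836 / 1.028 = 5.75716 years.

5.757 years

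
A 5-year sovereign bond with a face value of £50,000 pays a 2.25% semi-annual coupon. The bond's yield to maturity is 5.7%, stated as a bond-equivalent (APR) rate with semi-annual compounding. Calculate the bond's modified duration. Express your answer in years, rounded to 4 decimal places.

4.6003 years

Periodic yield y = 0.0285. First find Macaulay duration:
  t   CF        PV=CF/(1+0.0285)^t    t·PV
  1       562.50       546.9130       546.9130
  2       562.50       531.7579     1,063.5158
  3       562.50       517.0227     1,551.0682
  4       562.50       502.6959     2,010.7836
  5       562.50       488.7661     2,443.8303
  6       562.50       475.2222     2,851.3334
  7       562.50       462.0537     3,234.3759
  8       562.50       449.2501     3,594.0006
  9       562.50       436.8012     3,931.2112
  10   50,562.50    38,175.5743   381,755.7426
  Σ                 42,586.0571   402,982.7745
P = 42,586.0571; Macaulay duration = 402,982.7745 / 42,586.0571 = 9.46279 half-year periods = 4.73139 years.
Modified duration = D_Mac / (1 + y) = 4.73139 / 1.0285 = 4.60029 years.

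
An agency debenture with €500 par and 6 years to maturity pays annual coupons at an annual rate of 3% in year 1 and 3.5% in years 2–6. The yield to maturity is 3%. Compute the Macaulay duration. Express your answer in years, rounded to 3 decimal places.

Periodic yield y = 0.03. Discount each cash flow and weight by its year:
  t   CF        PV=CF/(1+0.03)^t    t·PV
  1        15.00        14.5631        14.5631
  2        17.50        16.4954        32.9909
  3        17.50        16.0150        48.0449
  4        17.50        15.5485        62.1941
  5        17.50        15.0957        75.4783
  6       517.50       433.3981     2,600.3886
  Σ                    511.1158     2,833.6599
Price P = Σ PV = 511.1158.
Macaulay duration = Σ(t·PV) / P = 2,833.6599 / 511.1158 = 5.54407 years.

5.544 years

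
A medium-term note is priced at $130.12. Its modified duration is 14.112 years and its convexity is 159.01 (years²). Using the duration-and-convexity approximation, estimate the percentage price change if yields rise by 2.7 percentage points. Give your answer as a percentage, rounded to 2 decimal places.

-32.31%

Duration effect: -D_mod·Δy = -14.112 × (+0.027) = -0.381024
Convexity effect: ½·C·(Δy)² = 0.5 × 159.01 × (0.027)² = +0.057959145
ΔP/P ≈ -0.381024 + 0.057959145 = -0.323064855
= -32.3064855%.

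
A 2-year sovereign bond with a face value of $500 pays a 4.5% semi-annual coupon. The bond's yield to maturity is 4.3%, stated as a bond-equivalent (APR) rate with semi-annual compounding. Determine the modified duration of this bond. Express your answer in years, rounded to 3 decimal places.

1.894 years

Periodic yield y = 0.0215. First find Macaulay duration:
  t   CF        PV=CF/(1+0.0215)^t    t·PV
  1        11.25        11.0132        11.0132
  2        11.25        10.7814        21.5628
  3        11.25        10.5545        31.6635
  4       511.25       469.5478     1,878.1913
  Σ                    501.8970     1,942.4308
P = 501.8970; Macaulay duration = 1,942.4308 / 501.8970 = 3.87018 half-year periods = 1.93509 years.
Modified duration = D_Mac / (1 + y) = 1.93509 / 1.0215 = 1.89436 years.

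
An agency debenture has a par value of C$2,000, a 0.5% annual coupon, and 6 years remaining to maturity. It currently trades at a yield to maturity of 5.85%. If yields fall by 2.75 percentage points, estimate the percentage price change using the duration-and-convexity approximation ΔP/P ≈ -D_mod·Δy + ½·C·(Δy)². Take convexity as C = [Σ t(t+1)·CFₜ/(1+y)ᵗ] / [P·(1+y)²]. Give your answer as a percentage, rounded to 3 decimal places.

+16.745%

With y = 0.0585:
  t   CF        PV=CF/(1+0.0585)^t    t·PV        t(t+1)·PV
  1        10.00         9.4473         9.4473          18.8947
  2        10.00         8.9252        17.8504          53.5512
  3        10.00         8.4319        25.2958         101.1833
  4        10.00         7.9659        31.8637         159.3186
  5        10.00         7.5257        37.6284         225.7704
  6     2,010.00     1,429.0614     8,574.3683      60,020.5780
  Σ                  1,471.3575     8,696.4540      60,579.2962
P = 1,471.3575; D_Mac = 5.91050 yrs; D_mod = 5.58384 yrs; C = 36.74720.
Duration effect: -5.58384 × (-0.0275) = +0.153556
Convexity effect: 0.5 × 36.74720 × (-0.0275)² = +0.0138950
ΔP/P ≈ +0.153556 + 0.0138950 = +0.167451 = +16.7451%.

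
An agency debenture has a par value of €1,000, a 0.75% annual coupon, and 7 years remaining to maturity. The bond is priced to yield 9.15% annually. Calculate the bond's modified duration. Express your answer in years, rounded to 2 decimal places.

Periodic yield y = 0.0915. First find Macaulay duration:
  t   CF        PV=CF/(1+0.0915)^t    t·PV
  1         7.50         6.8713         6.8713
  2         7.50         6.2953        12.5905
  3         7.50         5.7675        17.3026
  4         7.50         5.2840        21.1362
  5         7.50         4.8411        24.2054
  6         7.50         4.4353        26.6115
  7     1,007.50       545.8570     3,820.9989
  Σ                    579.3514     3,929.7164
P = 579.3514; Macaulay duration = 3,929.7164 / 579.3514 = 6.78296 years.
Modified duration = D_Mac / (1 + y) = 6.78296 / 1.0915 = 6.21435 years.

6.21 years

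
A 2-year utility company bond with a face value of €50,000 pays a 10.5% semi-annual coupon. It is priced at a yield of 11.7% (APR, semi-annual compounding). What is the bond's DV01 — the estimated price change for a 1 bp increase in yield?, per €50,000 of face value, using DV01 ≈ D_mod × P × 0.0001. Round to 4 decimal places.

€8.5729

Periodic yield y = 0.0585.
  t   CF        PV=CF/(1+0.0585)^t    t·PV
  1     2,625.00     2,479.9244     2,479.9244
  2     2,625.00     2,342.8667     4,685.7334
  3     2,625.00     2,213.3838     6,640.1513
  4    52,625.00    41,920.7129   167,682.8515
  Σ                 48,956.8878   181,488.6607
P = 48,956.8878; D_Mac = 3.70711 half-year periods = 1.85356 yrs; D_mod = 1.75112 yrs.
DV01 ≈ 1.75112 × 48,956.8878 × 0.0001 = 8.572917.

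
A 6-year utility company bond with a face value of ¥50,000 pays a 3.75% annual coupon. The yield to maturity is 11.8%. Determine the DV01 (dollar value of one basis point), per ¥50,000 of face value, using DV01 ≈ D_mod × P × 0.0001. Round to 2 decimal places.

¥15.94

Periodic yield y = 0.118.
  t   CF        PV=CF/(1+0.118)^t    t·PV
  1     1,875.00     1,677.1020     1,677.1020
  2     1,875.00     1,500.0912     3,000.1824
  3     1,875.00     1,341.7632     4,025.2895
  4     1,875.00     1,200.1459     4,800.5837
  5     1,875.00     1,073.4758     5,367.3790
  6    51,875.00    26,564.8451   159,389.0708
  Σ                 33,357.4232   178,259.6073
P = 33,357.4232; D_Mac = 5.34393 yrs; D_mod = 4.77990 yrs.
DV01 ≈ 4.77990 × 33,357.4232 × 0.0001 = 15.944509.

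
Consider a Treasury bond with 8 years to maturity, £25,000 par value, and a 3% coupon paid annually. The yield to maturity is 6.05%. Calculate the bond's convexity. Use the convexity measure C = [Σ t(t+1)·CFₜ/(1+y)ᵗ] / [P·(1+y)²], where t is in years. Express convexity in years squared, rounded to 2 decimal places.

54.84

With y = 0.0605:
  t   CF        PV=CF/(1+0.0605)^t    t·PV        t(t+1)·PV
  1       750.00       707.2136       707.2136       1,414.4272
  2       750.00       666.8681     1,333.7361       4,001.2084
  3       750.00       628.8242     1,886.4726       7,545.8904
  4       750.00       592.9507     2,371.8027      11,859.0136
  5       750.00       559.1237     2,795.6185      16,773.7109
  6       750.00       527.2265     3,163.3590      22,143.5128
  7       750.00       497.1490     3,480.0429      27,840.3429
  8    25,750.00    16,095.0322   128,760.2578   1,158,842.3202
  Σ                 20,274.3879   144,498.5031   1,250,420.4263
P = 20,274.3879.
Convexity = Σ t(t+1)·PV / [P·(1+y)²] = 1,250,420.4263 / (20,274.3879 × 1.124660) = 54.83868.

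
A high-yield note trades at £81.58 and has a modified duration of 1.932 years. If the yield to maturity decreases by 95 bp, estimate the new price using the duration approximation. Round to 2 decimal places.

£83.08

Duration approximation: ΔP/P ≈ -D_mod · Δy = -1.932 × (-0.0095) = +0.018354.
New price ≈ 81.58 × (1 + 0.018354) = 83.07731932.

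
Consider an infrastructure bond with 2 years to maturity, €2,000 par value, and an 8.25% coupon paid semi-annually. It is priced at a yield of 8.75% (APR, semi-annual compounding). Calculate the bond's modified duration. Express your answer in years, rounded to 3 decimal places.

1.805 years

Periodic yield y = 0.04375. First find Macaulay duration:
  t   CF        PV=CF/(1+0.04375)^t    t·PV
  1        82.50        79.0419        79.0419
  2        82.50        75.7288       151.4576
  3        82.50        72.5545       217.6636
  4     2,082.50     1,754.6846     7,018.7383
  Σ                  1,982.0098     7,466.9013
P = 1,982.0098; Macaulay duration = 7,466.9013 / 1,982.0098 = 3.76734 half-year periods = 1.88367 years.
Modified duration = D_Mac / (1 + y) = 1.88367 / 1.04375 = 1.80471 years.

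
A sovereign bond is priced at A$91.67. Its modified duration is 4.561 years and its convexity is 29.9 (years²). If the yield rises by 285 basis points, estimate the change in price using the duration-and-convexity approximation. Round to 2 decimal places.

-A$10.80

Duration effect: -D_mod·Δy = -4.561 × (+0.0285) = -0.1299885
Convexity effect: ½·C·(Δy)² = 0.5 × 29.9 × (0.0285)² = +0.0121431375
ΔP/P ≈ -0.1299885 + 0.0121431375 = -0.1178453625
ΔP ≈ 91.67 × (-0.1178453625) = -10.802884380375.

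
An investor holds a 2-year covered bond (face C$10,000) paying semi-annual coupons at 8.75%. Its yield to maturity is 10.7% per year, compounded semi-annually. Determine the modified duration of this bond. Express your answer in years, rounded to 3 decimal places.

Periodic yield y = 0.0535. First find Macaulay duration:
  t   CF        PV=CF/(1+0.0535)^t    t·PV
  1       437.50       415.2824       415.2824
  2       437.50       394.1931       788.3861
  3       437.50       374.1747     1,122.5241
  4    10,437.50     8,473.4121    33,893.6484
  Σ                  9,657.0623    36,219.8411
P = 9,657.0623; Macaulay duration = 36,219.8411 / 9,657.0623 = 3.75061 half-year periods = 1.87530 years.
Modified duration = D_Mac / (1 + y) = 1.87530 / 1.0535 = 1.78007 years.

1.780 years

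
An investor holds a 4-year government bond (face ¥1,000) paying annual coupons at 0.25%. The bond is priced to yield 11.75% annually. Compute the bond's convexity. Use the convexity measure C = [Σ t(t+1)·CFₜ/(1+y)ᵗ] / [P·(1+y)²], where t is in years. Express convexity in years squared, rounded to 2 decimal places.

15.91

With y = 0.1175:
  t   CF        PV=CF/(1+0.1175)^t    t·PV        t(t+1)·PV
  1         2.50         2.2371         2.2371           4.4743
  2         2.50         2.0019         4.0038          12.0115
  3         2.50         1.7914         5.3743          21.4970
  4     1,002.50       642.8272     2,571.3089      12,856.5443
  Σ                    648.8577     2,582.9241      12,894.5271
P = 648.8577.
Convexity = Σ t(t+1)·PV / [P·(1+y)²] = 12,894.5271 / (648.8577 × 1.248806) = 15.91332.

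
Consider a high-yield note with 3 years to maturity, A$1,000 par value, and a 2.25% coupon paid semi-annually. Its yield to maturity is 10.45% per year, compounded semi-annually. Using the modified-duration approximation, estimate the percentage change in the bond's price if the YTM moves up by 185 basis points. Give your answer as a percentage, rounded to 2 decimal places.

-5.11%

Periodic yield y = 0.05225. Modified duration first:
  t   CF        PV=CF/(1+0.05225)^t    t·PV
  1        11.25        10.6914        10.6914
  2        11.25        10.1605        20.3210
  3        11.25         9.6560        28.9679
  4        11.25         9.1765        36.7060
  5        11.25         8.7208        43.6042
  6     1,011.25       744.9805     4,469.8832
  Σ                    793.3857     4,610.1736
P = 793.3857; D_Mac = 5.81076 half-year periods = 2.90538 yrs; D_mod = 2.90538/(1+0.05225) = 2.76111 yrs.
ΔP/P ≈ -D_mod · Δy = -2.76111 × (+0.0185) = -0.051081 = -5.1081%.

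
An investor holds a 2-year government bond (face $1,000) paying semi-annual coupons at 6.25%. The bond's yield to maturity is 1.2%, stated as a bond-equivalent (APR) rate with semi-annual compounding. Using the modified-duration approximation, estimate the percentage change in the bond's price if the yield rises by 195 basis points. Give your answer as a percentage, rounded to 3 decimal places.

-3.713%

Periodic yield y = 0.006. Modified duration first:
  t   CF        PV=CF/(1+0.006)^t    t·PV
  1        31.25        31.0636        31.0636
  2        31.25        30.8783        61.7567
  3        31.25        30.6942        92.0825
  4     1,031.25     1,006.8668     4,027.4674
  Σ                  1,099.5030     4,212.3702
P = 1,099.5030; D_Mac = 3.83116 half-year periods = 1.91558 yrs; D_mod = 1.91558/(1+0.006) = 1.90415 yrs.
ΔP/P ≈ -D_mod · Δy = -1.90415 × (+0.0195) = -0.037131 = -3.7131%.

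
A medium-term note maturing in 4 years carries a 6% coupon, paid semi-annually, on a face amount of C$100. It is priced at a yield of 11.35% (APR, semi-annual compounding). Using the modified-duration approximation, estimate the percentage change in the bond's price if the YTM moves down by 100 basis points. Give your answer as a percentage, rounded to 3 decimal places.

+3.378%

Periodic yield y = 0.05675. Modified duration first:
  t   CF        PV=CF/(1+0.05675)^t    t·PV
  1         3.00         2.8389         2.8389
  2         3.00         2.6864         5.3729
  3         3.00         2.5422         7.6265
  4         3.00         2.4056         9.6226
  5         3.00         2.2765        11.3823
  6         3.00         2.1542        12.9253
  7         3.00         2.0385        14.2697
  8       103.00        66.2307       529.8454
  Σ                     83.1730       593.8835
P = 83.1730; D_Mac = 7.14034 half-year periods = 3.57017 yrs; D_mod = 3.57017/(1+0.05675) = 3.37844 yrs.
ΔP/P ≈ -D_mod · Δy = -3.37844 × (-0.01) = +0.033784 = +3.3784%.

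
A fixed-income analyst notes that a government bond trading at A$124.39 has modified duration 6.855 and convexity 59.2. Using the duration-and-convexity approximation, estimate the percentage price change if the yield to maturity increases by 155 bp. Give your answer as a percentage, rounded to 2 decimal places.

Duration effect: -D_mod·Δy = -6.855 × (+0.0155) = -0.1062525
Convexity effect: ½·C·(Δy)² = 0.5 × 59.2 × (0.0155)² = +0.0071114
ΔP/P ≈ -0.1062525 + 0.0071114 = -0.0991411
= -9.91411%.

-9.91%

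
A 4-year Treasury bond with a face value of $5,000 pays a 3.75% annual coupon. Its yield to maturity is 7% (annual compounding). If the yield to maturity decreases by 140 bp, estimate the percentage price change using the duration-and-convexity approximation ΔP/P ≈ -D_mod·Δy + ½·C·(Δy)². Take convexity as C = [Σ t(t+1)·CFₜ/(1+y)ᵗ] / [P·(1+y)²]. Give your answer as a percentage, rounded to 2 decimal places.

+5.10%

With y = 0.07:
  t   CF        PV=CF/(1+0.07)^t    t·PV        t(t+1)·PV
  1       187.50       175.2336       175.2336         350.4673
  2       187.50       163.7698       327.5395         982.6186
  3       187.50       153.0559       459.1676       1,836.6702
  4     5,187.50     3,957.5189    15,830.0756      79,150.3782
  Σ                  4,449.5782    16,792.0164      82,320.1343
P = 4,449.5782; D_Mac = 3.77384 yrs; D_mod = 3.52696 yrs; C = 16.15919.
Duration effect: -3.52696 × (-0.014) = +0.049377
Convexity effect: 0.5 × 16.15919 × (-0.014)² = +0.0015836
ΔP/P ≈ +0.049377 + 0.0015836 = +0.050961 = +5.0961%.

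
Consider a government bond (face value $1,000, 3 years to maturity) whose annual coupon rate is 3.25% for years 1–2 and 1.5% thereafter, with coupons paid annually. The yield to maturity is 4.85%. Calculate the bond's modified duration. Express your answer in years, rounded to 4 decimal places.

Periodic yield y = 0.0485. First find Macaulay duration:
  t   CF        PV=CF/(1+0.0485)^t    t·PV
  1        32.50        30.9967        30.9967
  2        32.50        29.5629        59.1257
  3     1,015.00       880.5636     2,641.6909
  Σ                    941.1231     2,731.8132
P = 941.1231; Macaulay duration = 2,731.8132 / 941.1231 = 2.90272 years.
Modified duration = D_Mac / (1 + y) = 2.90272 / 1.0485 = 2.76845 years.

2.7684 years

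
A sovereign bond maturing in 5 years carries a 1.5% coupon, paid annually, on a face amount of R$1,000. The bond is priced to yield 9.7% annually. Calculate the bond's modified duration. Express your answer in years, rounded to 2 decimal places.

Periodic yield y = 0.097. First find Macaulay duration:
  t   CF        PV=CF/(1+0.097)^t    t·PV
  1        15.00        13.6737        13.6737
  2        15.00        12.4646        24.9292
  3        15.00        11.3624        34.0873
  4        15.00        10.3577        41.4309
  5     1,015.00       638.9000     3,194.5001
  Σ                    686.7584     3,308.6212
P = 686.7584; Macaulay duration = 3,308.6212 / 686.7584 = 4.81774 years.
Modified duration = D_Mac / (1 + y) = 4.81774 / 1.097 = 4.39174 years.

4.39 years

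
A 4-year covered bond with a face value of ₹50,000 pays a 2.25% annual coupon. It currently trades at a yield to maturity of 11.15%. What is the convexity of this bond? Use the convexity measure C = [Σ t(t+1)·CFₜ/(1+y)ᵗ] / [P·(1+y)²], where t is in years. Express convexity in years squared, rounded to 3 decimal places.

15.351

With y = 0.1115:
  t   CF        PV=CF/(1+0.1115)^t    t·PV        t(t+1)·PV
  1     1,125.00     1,012.1457     1,012.1457       2,024.2915
  2     1,125.00       910.6125     1,821.2249       5,463.6748
  3     1,125.00       819.2645     2,457.7934       9,831.1737
  4    51,125.00    33,496.1932   133,984.7728     669,923.8641
  Σ                 36,238.2159   139,275.9369     687,243.0040
P = 36,238.2159.
Convexity = Σ t(t+1)·PV / [P·(1+y)²] = 687,243.0040 / (36,238.2159 × 1.235432) = 15.35057.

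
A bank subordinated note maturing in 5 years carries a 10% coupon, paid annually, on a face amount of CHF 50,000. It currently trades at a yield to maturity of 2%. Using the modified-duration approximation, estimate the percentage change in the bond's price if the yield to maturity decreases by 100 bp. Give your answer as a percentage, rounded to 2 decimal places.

+4.22%

Periodic yield y = 0.02. Modified duration first:
  t   CF        PV=CF/(1+0.02)^t    t·PV
  1     5,000.00     4,901.9608     4,901.9608
  2     5,000.00     4,805.8439     9,611.6878
  3     5,000.00     4,711.6117    14,134.8350
  4     5,000.00     4,619.2271    18,476.9085
  5    55,000.00    49,815.1945   249,075.9727
  Σ                 68,853.8380   296,201.3648
P = 68,853.8380; D_Mac = 4.30189 yrs; D_mod = 4.30189/(1+0.02) = 4.21754 yrs.
ΔP/P ≈ -D_mod · Δy = -4.21754 × (-0.01) = +0.042175 = +4.2175%.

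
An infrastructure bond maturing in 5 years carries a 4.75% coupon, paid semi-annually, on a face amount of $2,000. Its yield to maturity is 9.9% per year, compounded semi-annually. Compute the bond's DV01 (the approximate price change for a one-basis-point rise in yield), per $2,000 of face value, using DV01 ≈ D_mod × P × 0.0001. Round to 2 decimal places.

$0.68

Periodic yield y = 0.0495.
  t   CF        PV=CF/(1+0.0495)^t    t·PV
  1        47.50        45.2596        45.2596
  2        47.50        43.1250        86.2499
  3        47.50        41.0910       123.2729
  4        47.50        39.1529       156.6116
  5        47.50        37.3062       186.5312
  6        47.50        35.5467       213.2800
  7        47.50        33.8701       237.0907
  8        47.50        32.2726       258.1809
  9        47.50        30.7505       276.7541
  10    2,047.50     1,262.9887    12,629.8875
  Σ                  1,601.3633    14,213.1184
P = 1,601.3633; D_Mac = 8.87564 half-year periods = 4.43782 yrs; D_mod = 4.22851 yrs.
DV01 ≈ 4.22851 × 1,601.3633 × 0.0001 = 0.677138.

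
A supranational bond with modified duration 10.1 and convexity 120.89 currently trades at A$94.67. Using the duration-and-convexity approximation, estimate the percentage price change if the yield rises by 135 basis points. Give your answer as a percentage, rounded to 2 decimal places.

Duration effect: -D_mod·Δy = -10.1 × (+0.0135) = -0.136350
Convexity effect: ½·C·(Δy)² = 0.5 × 120.89 × (0.0135)² = +0.01101610125
ΔP/P ≈ -0.136350 + 0.01101610125 = -0.12533389875
= -12.533389875%.

-12.53%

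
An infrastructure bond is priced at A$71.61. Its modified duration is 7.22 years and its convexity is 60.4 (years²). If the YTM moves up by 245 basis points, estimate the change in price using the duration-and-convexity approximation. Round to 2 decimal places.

-A$11.37

Duration effect: -D_mod·Δy = -7.22 × (+0.0245) = -0.176890
Convexity effect: ½·C·(Δy)² = 0.5 × 60.4 × (0.0245)² = +0.01812755
ΔP/P ≈ -0.176890 + 0.01812755 = -0.15876245
ΔP ≈ 71.61 × (-0.15876245) = -11.3689790445.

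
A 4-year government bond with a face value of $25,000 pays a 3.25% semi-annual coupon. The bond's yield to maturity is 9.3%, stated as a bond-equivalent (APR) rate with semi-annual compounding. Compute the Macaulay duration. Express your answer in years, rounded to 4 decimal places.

3.7516 years

Periodic yield y = 0.0465. Discount each cash flow and weight by its period:
  t   CF        PV=CF/(1+0.0465)^t    t·PV
  1       406.25       388.1988       388.1988
  2       406.25       370.9496       741.8992
  3       406.25       354.4669     1,063.4007
  4       406.25       338.7166     1,354.8663
  5       406.25       323.6661     1,618.3305
  6       406.25       309.2844     1,855.7062
  7       406.25       295.5417     2,068.7918
  8    25,406.25    17,661.4642   141,291.7138
  Σ                 20,042.2882   150,382.9072
Price P = Σ PV = 20,042.2882.
Macaulay duration = Σ(t·PV) / P = 150,382.9072 / 20,042.2882 = 7.50328 half-year periods.
In years: 7.50328 / 2 = 3.75164 years.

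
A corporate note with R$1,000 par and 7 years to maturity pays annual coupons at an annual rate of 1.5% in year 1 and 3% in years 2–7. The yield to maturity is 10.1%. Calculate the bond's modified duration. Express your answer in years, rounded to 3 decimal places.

5.777 years

Periodic yield y = 0.101. First find Macaulay duration:
  t   CF        PV=CF/(1+0.101)^t    t·PV
  1        15.00        13.6240        13.6240
  2        30.00        24.7484        49.4967
  3        30.00        22.4781        67.4343
  4        30.00        20.4161        81.6642
  5        30.00        18.5432        92.7160
  6        30.00        16.8421       101.0529
  7     1,030.00       525.2015     3,676.4108
  Σ                    641.8534     4,082.3989
P = 641.8534; Macaulay duration = 4,082.3989 / 641.8534 = 6.36033 years.
Modified duration = D_Mac / (1 + y) = 6.36033 / 1.101 = 5.77687 years.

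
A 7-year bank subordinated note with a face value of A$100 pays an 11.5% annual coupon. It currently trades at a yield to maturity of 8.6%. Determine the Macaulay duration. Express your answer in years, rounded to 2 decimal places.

5.30 years

Periodic yield y = 0.086. Discount each cash flow and weight by its year:
  t   CF        PV=CF/(1+0.086)^t    t·PV
  1        11.50        10.5893        10.5893
  2        11.50         9.7508        19.5015
  3        11.50         8.9786        26.9358
  4        11.50         8.2676        33.0703
  5        11.50         7.6129        38.0644
  6        11.50         7.0100        42.0601
  7       111.50        62.5844       438.0908
  Σ                    114.7935       608.3122
Price P = Σ PV = 114.7935.
Macaulay duration = Σ(t·PV) / P = 608.3122 / 114.7935 = 5.29919 years.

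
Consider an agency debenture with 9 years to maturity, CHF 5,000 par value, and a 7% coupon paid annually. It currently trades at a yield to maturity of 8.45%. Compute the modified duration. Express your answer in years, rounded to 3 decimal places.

6.328 years

Periodic yield y = 0.0845. First find Macaulay duration:
  t   CF        PV=CF/(1+0.0845)^t    t·PV
  1       350.00       322.7294       322.7294
  2       350.00       297.5836       595.1671
  3       350.00       274.3970       823.1910
  4       350.00       253.0171     1,012.0683
  5       350.00       233.3030     1,166.5148
  6       350.00       215.1249     1,290.7495
  7       350.00       198.3632     1,388.5425
  8       350.00       182.9075     1,463.2603
  9     5,350.00     2,578.0289    23,202.2597
  Σ                  4,555.4545    31,264.4827
P = 4,555.4545; Macaulay duration = 31,264.4827 / 4,555.4545 = 6.86309 years.
Modified duration = D_Mac / (1 + y) = 6.86309 / 1.0845 = 6.32834 years.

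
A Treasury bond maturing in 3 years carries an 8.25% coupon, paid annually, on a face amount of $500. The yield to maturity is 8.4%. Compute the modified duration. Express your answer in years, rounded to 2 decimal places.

Periodic yield y = 0.084. First find Macaulay duration:
  t   CF        PV=CF/(1+0.084)^t    t·PV
  1        41.25        38.0535        38.0535
  2        41.25        35.1047        70.2094
  3       541.25       424.9228     1,274.7685
  Σ                    498.0810     1,383.0314
P = 498.0810; Macaulay duration = 1,383.0314 / 498.0810 = 2.77672 years.
Modified duration = D_Mac / (1 + y) = 2.77672 / 1.084 = 2.56155 years.

2.56 years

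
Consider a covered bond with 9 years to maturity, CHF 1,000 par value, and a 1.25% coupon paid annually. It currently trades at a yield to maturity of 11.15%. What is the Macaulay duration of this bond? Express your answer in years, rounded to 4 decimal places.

8.2901 years

Periodic yield y = 0.1115. Discount each cash flow and weight by its year:
  t   CF        PV=CF/(1+0.1115)^t    t·PV
  1        12.50        11.2461        11.2461
  2        12.50        10.1179        20.2358
  3        12.50         9.1029        27.3088
  4        12.50         8.1898        32.7591
  5        12.50         7.3682        36.8411
  6        12.50         6.6291        39.7745
  7        12.50         5.9641        41.7486
  8        12.50         5.3658        42.9264
  9     1,012.50       391.0298     3,519.2680
  Σ                    455.0137     3,772.1084
Price P = Σ PV = 455.0137.
Macaulay duration = Σ(t·PV) / P = 3,772.1084 / 455.0137 = 8.29010 years.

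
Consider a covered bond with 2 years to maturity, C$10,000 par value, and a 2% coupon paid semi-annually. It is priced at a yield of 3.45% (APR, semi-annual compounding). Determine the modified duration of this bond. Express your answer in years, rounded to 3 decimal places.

Periodic yield y = 0.01725. First find Macaulay duration:
  t   CF        PV=CF/(1+0.01725)^t    t·PV
  1       100.00        98.3043        98.3043
  2       100.00        96.6373       193.2745
  3       100.00        94.9985       284.9956
  4    10,100.00     9,432.1474    37,728.5897
  Σ                  9,722.0875    38,305.1640
P = 9,722.0875; Macaulay duration = 38,305.1640 / 9,722.0875 = 3.94001 half-year periods = 1.97001 years.
Modified duration = D_Mac / (1 + y) = 1.97001 / 1.01725 = 1.93660 years.

1.937 years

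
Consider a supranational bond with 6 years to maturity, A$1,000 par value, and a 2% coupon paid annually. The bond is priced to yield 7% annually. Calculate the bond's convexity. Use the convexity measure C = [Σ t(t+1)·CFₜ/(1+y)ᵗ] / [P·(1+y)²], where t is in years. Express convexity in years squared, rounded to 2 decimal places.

With y = 0.07:
  t   CF        PV=CF/(1+0.07)^t    t·PV        t(t+1)·PV
  1        20.00        18.6916        18.6916          37.3832
  2        20.00        17.4688        34.9375         104.8126
  3        20.00        16.3260        48.9779         195.9115
  4        20.00        15.2579        61.0316         305.1581
  5        20.00        14.2597        71.2986         427.7917
  6     1,020.00       679.6691     4,078.0144      28,546.1009
  Σ                    761.6730     4,312.9517      29,617.1580
P = 761.6730.
Convexity = Σ t(t+1)·PV / [P·(1+y)²] = 29,617.1580 / (761.6730 × 1.144900) = 33.96309.

33.96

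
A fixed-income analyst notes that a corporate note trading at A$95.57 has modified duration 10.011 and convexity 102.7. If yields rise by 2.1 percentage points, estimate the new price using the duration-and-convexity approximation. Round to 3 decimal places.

A$77.642

Duration effect: -D_mod·Δy = -10.011 × (+0.021) = -0.210231
Convexity effect: ½·C·(Δy)² = 0.5 × 102.7 × (0.021)² = +0.02264535
ΔP/P ≈ -0.210231 + 0.02264535 = -0.18758565
New price ≈ 95.57 × (1 - 0.18758565) = 77.6424394295.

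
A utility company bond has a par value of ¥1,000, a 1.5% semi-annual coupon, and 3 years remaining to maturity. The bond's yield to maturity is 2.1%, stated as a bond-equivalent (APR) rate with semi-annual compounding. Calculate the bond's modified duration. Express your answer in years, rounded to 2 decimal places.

Periodic yield y = 0.0105. First find Macaulay duration:
  t   CF        PV=CF/(1+0.0105)^t    t·PV
  1         7.50         7.4221         7.4221
  2         7.50         7.3449        14.6899
  3         7.50         7.2686        21.8059
  4         7.50         7.1931        28.7724
  5         7.50         7.1184        35.5918
  6     1,007.50       946.2963     5,677.7779
  Σ                    982.6434     5,786.0599
P = 982.6434; Macaulay duration = 5,786.0599 / 982.6434 = 5.88826 half-year periods = 2.94413 years.
Modified duration = D_Mac / (1 + y) = 2.94413 / 1.0105 = 2.91354 years.

2.91 years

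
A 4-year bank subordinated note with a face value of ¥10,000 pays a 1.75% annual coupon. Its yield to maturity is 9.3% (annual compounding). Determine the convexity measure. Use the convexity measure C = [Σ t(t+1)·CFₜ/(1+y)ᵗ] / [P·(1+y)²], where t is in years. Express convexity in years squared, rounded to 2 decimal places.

16.08

With y = 0.093:
  t   CF        PV=CF/(1+0.093)^t    t·PV        t(t+1)·PV
  1       175.00       160.1098       160.1098         320.2196
  2       175.00       146.4865       292.9731         878.9192
  3       175.00       134.0225       402.0674       1,608.2694
  4    10,175.00     7,129.4129    28,517.6518     142,588.2588
  Σ                  7,570.0317    29,372.8020     145,395.6671
P = 7,570.0317.
Convexity = Σ t(t+1)·PV / [P·(1+y)²] = 145,395.6671 / (7,570.0317 × 1.194649) = 16.07731.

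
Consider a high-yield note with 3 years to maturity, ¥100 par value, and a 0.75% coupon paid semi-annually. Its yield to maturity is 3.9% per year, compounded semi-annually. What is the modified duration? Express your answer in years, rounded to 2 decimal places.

Periodic yield y = 0.0195. First find Macaulay duration:
  t   CF        PV=CF/(1+0.0195)^t    t·PV
  1        0.375         0.3678         0.3678
  2        0.375         0.3608         0.7216
  3        0.375         0.3539         1.0617
  4        0.375         0.3471         1.3885
  5        0.375         0.3405         1.7024
  6      100.375        89.3927       536.3564
  Σ                     91.1628       541.5983
P = 91.1628; Macaulay duration = 541.5983 / 91.1628 = 5.94100 half-year periods = 2.97050 years.
Modified duration = D_Mac / (1 + y) = 2.97050 / 1.0195 = 2.91368 years.

2.91 years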